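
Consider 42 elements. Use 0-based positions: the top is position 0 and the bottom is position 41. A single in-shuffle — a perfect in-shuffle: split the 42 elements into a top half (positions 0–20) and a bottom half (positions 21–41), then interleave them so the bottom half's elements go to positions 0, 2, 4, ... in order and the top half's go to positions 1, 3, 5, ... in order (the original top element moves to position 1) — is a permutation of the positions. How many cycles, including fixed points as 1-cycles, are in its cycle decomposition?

3

Trace each unvisited position around until it returns:
(0 1 3 7 15 31 ... len 14) (2 5 11 23 4 9 ... len 14) (6 13 27 12 25 8 ... len 14)
3 cycles in total.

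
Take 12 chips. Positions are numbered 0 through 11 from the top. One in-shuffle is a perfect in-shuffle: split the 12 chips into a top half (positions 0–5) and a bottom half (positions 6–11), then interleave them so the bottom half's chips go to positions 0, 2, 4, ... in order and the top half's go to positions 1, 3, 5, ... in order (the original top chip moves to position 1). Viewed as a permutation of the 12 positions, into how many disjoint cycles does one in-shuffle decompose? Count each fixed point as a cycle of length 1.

Trace each unvisited position around until it returns:
(0 1 3 7 2 5 ... len 12)
1 cycle in total.

1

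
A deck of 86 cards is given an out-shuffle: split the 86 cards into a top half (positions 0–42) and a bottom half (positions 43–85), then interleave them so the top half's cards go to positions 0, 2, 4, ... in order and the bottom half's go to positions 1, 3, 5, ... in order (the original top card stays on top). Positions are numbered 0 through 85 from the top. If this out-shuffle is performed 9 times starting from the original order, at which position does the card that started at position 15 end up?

Track the card's position through each out-shuffle:
15 → 30 → 60 → 35 → 70 → 55 → 25 → 50 → 15 → 30

30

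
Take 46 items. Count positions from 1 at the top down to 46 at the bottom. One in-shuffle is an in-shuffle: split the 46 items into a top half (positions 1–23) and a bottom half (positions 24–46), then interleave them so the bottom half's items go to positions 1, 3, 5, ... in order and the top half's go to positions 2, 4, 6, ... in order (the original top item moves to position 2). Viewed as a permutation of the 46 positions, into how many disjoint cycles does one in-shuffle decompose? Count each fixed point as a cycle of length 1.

2

Trace each unvisited position around until it returns:
(1 2 4 8 16 32 ... len 23) (5 10 20 40 33 19 ... len 23)
2 cycles in total.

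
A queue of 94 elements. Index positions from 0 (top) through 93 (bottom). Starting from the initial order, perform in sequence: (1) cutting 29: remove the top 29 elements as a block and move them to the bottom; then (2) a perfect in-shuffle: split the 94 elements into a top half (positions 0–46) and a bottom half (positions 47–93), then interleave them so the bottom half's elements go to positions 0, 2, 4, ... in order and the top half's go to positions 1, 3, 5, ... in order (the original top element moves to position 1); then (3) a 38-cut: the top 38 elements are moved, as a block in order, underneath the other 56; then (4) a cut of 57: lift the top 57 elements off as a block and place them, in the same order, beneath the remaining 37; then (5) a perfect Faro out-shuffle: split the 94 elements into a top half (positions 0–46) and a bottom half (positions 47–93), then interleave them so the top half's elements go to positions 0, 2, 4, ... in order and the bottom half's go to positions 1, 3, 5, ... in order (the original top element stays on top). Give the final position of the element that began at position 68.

Track the element from position 68 forward through each operation:
  after op 1 (cut 29): 68 → 39
  after op 2 (in-shuffle): 39 → 79
  after op 3 (cut 38): 79 → 41
  after op 4 (cut 57): 41 → 78
  after op 5 (out-shuffle): 78 → 63

63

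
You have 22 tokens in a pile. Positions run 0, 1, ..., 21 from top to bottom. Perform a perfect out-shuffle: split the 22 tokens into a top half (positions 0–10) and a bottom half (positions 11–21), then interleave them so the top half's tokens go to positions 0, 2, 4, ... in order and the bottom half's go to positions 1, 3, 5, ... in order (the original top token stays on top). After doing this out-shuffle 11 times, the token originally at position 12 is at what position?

Track the token's position through each out-shuffle:
12 → 3 → 6 → 12 → 3 → 6 → 12 → 3 → 6 → 12 → 3 → 6

6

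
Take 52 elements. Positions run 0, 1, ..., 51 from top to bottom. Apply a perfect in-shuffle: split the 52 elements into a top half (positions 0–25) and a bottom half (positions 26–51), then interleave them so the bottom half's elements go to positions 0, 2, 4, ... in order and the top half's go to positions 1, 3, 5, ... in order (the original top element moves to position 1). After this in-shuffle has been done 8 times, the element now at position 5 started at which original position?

16

Work backwards from position 5, undoing one in-shuffle at a time:
5 ← 2 ← 27 ← 13 ← 6 ← 29 ← 14 ← 33 ← 16
So the element now at position 5 started at position 16.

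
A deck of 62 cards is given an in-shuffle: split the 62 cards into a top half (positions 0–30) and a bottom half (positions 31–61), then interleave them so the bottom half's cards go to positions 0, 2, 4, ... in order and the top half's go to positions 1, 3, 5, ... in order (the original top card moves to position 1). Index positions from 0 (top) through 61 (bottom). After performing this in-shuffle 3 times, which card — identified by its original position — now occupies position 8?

8

Work backwards from position 8, undoing one in-shuffle at a time:
8 ← 35 ← 17 ← 8
So the card now at position 8 started at position 8.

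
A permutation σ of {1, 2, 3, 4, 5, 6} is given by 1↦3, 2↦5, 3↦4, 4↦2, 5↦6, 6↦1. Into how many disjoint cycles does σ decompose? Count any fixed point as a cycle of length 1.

Cycle decomposition: (1 3 4 2 5 6).
1 cycle.

1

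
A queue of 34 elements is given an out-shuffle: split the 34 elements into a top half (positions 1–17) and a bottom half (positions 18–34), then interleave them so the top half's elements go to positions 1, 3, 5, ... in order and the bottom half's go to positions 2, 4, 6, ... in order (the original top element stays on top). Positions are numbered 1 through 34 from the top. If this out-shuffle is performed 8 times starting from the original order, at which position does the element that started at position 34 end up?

Position 34 is a fixed point of every out-shuffle, so the element never moves.

34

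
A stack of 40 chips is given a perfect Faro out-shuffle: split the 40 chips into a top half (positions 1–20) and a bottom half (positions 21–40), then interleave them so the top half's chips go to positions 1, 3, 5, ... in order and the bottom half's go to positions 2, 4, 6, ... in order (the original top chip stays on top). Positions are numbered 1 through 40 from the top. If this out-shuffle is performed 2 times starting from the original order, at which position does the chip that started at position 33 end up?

12

Track the chip's position through each out-shuffle:
33 → 26 → 12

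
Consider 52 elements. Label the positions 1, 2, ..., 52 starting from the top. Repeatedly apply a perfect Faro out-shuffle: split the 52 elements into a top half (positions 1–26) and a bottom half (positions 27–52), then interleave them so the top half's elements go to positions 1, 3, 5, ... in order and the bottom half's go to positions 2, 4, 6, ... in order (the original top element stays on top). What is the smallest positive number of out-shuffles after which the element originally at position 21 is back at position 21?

Follow position 21 under repeated out-shuffles:
21 → 41 → 30 → 8 → 15 → 29 → 6 → 11 → 21
It first returns after 8 out-shuffles.

8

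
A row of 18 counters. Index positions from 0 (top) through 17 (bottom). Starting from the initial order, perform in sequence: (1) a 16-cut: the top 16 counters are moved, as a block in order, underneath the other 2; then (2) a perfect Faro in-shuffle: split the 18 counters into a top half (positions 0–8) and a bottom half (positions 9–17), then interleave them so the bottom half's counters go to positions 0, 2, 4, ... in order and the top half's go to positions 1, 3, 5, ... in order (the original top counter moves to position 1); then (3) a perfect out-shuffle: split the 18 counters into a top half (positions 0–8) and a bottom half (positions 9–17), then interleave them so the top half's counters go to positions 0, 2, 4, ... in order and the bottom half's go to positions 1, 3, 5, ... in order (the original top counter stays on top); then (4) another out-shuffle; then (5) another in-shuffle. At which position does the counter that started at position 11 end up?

12

Track the counter from position 11 forward through each operation:
  after op 1 (cut 16): 11 → 13
  after op 2 (in-shuffle): 13 → 8
  after op 3 (out-shuffle): 8 → 16
  after op 4 (out-shuffle): 16 → 15
  after op 5 (in-shuffle): 15 → 12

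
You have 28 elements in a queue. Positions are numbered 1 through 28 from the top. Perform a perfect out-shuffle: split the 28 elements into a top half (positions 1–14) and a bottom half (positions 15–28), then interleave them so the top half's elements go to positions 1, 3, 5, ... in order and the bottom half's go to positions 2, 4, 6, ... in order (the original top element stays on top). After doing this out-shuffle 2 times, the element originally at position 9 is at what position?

Track the element's position through each out-shuffle:
9 → 17 → 6

6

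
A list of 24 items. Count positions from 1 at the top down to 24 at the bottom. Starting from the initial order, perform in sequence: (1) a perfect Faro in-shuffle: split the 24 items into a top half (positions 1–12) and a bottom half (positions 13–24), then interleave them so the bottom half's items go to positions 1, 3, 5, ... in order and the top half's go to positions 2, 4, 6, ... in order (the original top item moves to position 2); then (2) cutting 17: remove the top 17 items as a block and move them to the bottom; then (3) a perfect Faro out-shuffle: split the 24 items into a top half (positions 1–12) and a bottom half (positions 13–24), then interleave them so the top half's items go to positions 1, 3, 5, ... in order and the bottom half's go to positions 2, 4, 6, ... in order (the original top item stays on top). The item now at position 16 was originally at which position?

19

Undo the operations in reverse order, starting from position 16:
  undo op 3 (out-shuffle, from bottom half): 16 ← 20
  undo op 2 (cut 17): 20 ← 13
  undo op 1 (in-shuffle, from bottom half): 13 ← 19
So the item at position 16 came from original position 19.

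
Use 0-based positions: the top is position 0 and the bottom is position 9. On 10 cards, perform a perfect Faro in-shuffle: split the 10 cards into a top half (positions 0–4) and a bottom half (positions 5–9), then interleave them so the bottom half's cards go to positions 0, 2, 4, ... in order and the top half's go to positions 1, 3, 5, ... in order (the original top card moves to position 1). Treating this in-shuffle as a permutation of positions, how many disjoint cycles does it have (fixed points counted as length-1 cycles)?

1

Trace each unvisited position around until it returns:
(0 1 3 7 4 9 8 6 2 5)
1 cycle in total.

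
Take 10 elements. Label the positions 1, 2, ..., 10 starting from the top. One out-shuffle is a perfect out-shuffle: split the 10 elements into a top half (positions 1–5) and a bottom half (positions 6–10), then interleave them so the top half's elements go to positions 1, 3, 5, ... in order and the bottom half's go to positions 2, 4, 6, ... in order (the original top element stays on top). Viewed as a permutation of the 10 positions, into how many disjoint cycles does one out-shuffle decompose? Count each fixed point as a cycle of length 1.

4

Trace each unvisited position around until it returns:
(1) (2 3 5 9 8 6) (4 7) (10)
4 cycles in total.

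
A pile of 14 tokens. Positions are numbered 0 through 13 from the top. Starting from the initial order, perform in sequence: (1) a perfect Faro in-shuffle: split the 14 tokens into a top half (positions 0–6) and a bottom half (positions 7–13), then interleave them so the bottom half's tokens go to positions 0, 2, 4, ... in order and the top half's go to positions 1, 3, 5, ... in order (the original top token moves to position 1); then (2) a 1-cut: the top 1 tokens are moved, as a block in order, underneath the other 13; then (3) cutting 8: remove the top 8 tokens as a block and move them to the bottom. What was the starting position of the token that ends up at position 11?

10

Undo the operations in reverse order, starting from position 11:
  undo op 3 (cut 8): 11 ← 5
  undo op 2 (cut 1): 5 ← 6
  undo op 1 (in-shuffle, from bottom half): 6 ← 10
So the token at position 11 came from original position 10.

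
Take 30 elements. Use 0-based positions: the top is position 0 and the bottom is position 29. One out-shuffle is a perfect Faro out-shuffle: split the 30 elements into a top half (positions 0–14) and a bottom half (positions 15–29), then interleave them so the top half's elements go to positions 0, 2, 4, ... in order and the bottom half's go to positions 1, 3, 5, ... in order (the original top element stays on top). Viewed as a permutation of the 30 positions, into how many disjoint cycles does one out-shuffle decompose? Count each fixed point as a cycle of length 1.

Trace each unvisited position around until it returns:
(0) (1 2 4 8 16 3 ... len 28) (29)
3 cycles in total.

3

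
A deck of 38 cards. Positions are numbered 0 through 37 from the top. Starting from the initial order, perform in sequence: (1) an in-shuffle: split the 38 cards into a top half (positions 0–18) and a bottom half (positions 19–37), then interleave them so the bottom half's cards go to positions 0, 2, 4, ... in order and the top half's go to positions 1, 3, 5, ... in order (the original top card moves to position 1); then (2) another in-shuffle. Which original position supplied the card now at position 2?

Undo the operations in reverse order, starting from position 2:
  undo op 2 (in-shuffle, from bottom half): 2 ← 20
  undo op 1 (in-shuffle, from bottom half): 20 ← 29
So the card at position 2 came from original position 29.

29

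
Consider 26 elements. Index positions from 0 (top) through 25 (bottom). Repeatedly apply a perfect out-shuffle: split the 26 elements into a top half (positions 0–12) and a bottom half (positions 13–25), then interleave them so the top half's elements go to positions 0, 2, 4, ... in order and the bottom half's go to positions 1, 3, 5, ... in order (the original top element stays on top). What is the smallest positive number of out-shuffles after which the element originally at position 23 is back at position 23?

20

Follow position 23 under repeated out-shuffles:
23 → 21 → 17 → 9 → 18 → 11 → 22 → 19 → 13 → 1 → 2 → 4 → 8 → 16 → 7 → 14 → 3 → 6 → 12 → 24 → 23
It first returns after 20 out-shuffles.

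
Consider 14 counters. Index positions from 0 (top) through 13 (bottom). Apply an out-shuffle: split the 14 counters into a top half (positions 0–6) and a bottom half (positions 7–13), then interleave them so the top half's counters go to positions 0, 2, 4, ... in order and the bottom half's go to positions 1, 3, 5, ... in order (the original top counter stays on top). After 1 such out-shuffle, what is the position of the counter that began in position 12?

11

Track the counter's position through each out-shuffle:
12 → 11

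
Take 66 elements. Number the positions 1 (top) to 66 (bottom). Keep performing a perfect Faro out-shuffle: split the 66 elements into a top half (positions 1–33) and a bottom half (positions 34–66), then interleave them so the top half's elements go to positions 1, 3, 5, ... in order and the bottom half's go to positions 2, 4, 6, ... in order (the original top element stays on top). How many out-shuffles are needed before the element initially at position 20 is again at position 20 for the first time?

12

Follow position 20 under repeated out-shuffles:
20 → 39 → 12 → 23 → 45 → 24 → 47 → 28 → 55 → 44 → 22 → 43 → 20
It first returns after 12 out-shuffles.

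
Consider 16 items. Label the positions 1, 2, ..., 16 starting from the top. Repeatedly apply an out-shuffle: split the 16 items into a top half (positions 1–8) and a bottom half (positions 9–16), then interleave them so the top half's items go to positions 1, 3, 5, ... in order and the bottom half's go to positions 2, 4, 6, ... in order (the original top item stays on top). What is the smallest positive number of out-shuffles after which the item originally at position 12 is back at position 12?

Follow position 12 under repeated out-shuffles:
12 → 8 → 15 → 14 → 12
It first returns after 4 out-shuffles.

4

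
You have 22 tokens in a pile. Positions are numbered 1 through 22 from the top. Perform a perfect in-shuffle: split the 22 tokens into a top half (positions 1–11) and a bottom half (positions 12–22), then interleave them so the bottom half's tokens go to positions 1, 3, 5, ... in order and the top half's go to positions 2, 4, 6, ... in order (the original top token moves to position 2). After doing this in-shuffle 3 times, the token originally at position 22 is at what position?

15

Track the token's position through each in-shuffle:
22 → 21 → 19 → 15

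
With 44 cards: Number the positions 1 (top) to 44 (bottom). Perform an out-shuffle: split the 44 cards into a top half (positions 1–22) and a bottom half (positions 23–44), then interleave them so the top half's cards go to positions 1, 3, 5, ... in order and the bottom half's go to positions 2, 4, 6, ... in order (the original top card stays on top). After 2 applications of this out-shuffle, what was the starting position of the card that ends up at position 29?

Work backwards from position 29, undoing one out-shuffle at a time:
29 ← 15 ← 8
So the card now at position 29 started at position 8.

8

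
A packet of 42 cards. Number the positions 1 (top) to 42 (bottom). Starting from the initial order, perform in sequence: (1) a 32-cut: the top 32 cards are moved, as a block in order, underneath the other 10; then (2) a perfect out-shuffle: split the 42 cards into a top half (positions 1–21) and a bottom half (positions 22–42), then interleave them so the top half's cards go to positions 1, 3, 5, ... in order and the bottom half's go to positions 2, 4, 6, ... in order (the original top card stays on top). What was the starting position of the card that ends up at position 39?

Undo the operations in reverse order, starting from position 39:
  undo op 2 (out-shuffle, from top half): 39 ← 20
  undo op 1 (cut 32): 20 ← 10
So the card at position 39 came from original position 10.

10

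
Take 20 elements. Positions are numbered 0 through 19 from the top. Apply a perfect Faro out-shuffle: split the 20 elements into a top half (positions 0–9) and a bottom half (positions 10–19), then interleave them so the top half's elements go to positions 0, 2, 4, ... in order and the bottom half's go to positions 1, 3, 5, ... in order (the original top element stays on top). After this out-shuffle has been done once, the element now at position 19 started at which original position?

Work backwards from position 19, undoing one out-shuffle at a time:
19 ← 19
So the element now at position 19 started at position 19.

19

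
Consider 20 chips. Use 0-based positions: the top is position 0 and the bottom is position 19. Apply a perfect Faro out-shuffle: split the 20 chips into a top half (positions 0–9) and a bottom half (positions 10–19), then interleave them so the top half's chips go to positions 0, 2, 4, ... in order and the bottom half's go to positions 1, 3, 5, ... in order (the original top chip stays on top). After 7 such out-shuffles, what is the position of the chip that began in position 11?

Track the chip's position through each out-shuffle:
11 → 3 → 6 → 12 → 5 → 10 → 1 → 2

2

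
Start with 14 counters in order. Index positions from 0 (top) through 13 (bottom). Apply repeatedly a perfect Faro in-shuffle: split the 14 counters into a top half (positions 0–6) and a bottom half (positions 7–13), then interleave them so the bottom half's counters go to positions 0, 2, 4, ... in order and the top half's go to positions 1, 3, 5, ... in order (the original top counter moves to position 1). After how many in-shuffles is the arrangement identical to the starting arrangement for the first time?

The in-shuffle permutes the 14 positions with cycle lengths [2, 4, 4, 4].
Every counter is home exactly when every cycle has completed a whole number of laps, i.e. after lcm(2, 4) = 4 in-shuffles.

4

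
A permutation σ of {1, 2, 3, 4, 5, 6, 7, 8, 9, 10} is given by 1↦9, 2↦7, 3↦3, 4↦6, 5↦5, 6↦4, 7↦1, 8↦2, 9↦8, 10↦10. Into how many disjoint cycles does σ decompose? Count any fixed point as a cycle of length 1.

5

Cycle decomposition: (1 9 8 2 7) (3) (4 6) (5) (10).
5 cycles.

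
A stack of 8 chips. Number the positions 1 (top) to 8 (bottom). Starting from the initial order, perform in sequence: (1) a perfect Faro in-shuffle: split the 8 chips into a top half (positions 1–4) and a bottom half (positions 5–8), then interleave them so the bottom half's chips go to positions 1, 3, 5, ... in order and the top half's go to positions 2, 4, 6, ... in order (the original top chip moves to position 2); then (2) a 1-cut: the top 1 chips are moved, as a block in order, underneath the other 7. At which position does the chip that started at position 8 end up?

6

Track the chip from position 8 forward through each operation:
  after op 1 (in-shuffle): 8 → 7
  after op 2 (cut 1): 7 → 6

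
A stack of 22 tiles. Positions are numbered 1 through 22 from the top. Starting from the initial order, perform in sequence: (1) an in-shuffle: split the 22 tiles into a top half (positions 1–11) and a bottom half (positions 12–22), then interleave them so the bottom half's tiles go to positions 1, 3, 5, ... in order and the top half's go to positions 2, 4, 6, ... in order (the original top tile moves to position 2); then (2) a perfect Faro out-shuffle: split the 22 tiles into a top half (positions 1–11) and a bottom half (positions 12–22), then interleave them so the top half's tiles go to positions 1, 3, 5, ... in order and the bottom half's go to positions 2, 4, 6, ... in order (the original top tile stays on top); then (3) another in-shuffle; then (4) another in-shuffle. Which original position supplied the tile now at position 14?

Undo the operations in reverse order, starting from position 14:
  undo op 4 (in-shuffle, from top half): 14 ← 7
  undo op 3 (in-shuffle, from bottom half): 7 ← 15
  undo op 2 (out-shuffle, from top half): 15 ← 8
  undo op 1 (in-shuffle, from top half): 8 ← 4
So the tile at position 14 came from original position 4.

4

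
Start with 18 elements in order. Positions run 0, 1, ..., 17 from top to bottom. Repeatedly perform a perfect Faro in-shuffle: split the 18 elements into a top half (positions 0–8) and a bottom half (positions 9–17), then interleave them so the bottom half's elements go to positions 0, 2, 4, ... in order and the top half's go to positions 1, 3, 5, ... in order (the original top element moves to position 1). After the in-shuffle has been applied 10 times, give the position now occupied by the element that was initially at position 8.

Track the element's position through each in-shuffle:
8 → 17 → 16 → 14 → 10 → 2 → 5 → 11 → 4 → 9 → 0

0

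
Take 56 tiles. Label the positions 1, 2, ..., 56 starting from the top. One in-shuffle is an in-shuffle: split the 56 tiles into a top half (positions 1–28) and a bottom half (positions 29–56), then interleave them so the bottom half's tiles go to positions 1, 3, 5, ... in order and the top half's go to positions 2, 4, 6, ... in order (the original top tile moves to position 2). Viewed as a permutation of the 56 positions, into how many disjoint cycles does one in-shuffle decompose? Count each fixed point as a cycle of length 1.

4

Trace each unvisited position around until it returns:
(1 2 4 8 16 32 ... len 18) (3 6 12 24 48 39 ... len 18) (5 10 20 40 23 46 ... len 18) (19 38)
4 cycles in total.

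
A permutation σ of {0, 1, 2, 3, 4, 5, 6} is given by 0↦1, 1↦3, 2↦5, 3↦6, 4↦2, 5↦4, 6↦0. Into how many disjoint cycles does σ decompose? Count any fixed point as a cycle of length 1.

2

Cycle decomposition: (0 1 3 6) (2 5 4).
2 cycles.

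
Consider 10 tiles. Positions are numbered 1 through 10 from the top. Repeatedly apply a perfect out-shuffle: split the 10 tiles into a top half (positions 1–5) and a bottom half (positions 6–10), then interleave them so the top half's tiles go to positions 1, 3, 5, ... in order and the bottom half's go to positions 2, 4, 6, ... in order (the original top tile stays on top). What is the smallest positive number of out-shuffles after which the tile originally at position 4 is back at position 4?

Follow position 4 under repeated out-shuffles:
4 → 7 → 4
It first returns after 2 out-shuffles.

2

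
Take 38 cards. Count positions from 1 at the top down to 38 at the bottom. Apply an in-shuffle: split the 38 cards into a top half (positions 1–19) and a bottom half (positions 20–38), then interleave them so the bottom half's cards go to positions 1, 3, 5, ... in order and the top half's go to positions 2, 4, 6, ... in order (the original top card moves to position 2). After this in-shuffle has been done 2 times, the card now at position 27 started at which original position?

Work backwards from position 27, undoing one in-shuffle at a time:
27 ← 33 ← 36
So the card now at position 27 started at position 36.

36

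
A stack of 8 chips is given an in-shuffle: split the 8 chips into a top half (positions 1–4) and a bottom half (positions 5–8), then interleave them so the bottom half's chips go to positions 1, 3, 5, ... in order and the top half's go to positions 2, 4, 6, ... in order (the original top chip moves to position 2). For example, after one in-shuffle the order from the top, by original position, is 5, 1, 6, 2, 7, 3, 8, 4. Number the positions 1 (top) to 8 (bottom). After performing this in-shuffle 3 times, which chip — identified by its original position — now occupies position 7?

2

Work backwards from position 7, undoing one in-shuffle at a time:
7 ← 8 ← 4 ← 2
So the chip now at position 7 started at position 2.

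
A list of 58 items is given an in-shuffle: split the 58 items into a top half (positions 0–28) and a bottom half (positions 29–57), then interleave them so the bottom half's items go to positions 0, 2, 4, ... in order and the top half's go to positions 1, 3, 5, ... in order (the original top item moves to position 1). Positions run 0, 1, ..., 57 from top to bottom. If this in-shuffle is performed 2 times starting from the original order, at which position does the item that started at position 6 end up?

27

Track the item's position through each in-shuffle:
6 → 13 → 27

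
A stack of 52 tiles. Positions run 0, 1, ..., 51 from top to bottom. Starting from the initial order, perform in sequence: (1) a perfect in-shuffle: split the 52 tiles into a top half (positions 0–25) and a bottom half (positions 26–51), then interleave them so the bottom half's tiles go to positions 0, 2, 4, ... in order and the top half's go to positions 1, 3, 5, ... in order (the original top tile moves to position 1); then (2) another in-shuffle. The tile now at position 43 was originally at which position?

Undo the operations in reverse order, starting from position 43:
  undo op 2 (in-shuffle, from top half): 43 ← 21
  undo op 1 (in-shuffle, from top half): 21 ← 10
So the tile at position 43 came from original position 10.

10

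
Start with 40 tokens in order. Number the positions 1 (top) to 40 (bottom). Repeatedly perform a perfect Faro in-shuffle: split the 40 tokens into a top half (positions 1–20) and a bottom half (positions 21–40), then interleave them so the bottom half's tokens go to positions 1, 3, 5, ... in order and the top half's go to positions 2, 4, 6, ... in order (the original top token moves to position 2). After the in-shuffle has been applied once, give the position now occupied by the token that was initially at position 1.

2

Track the token's position through each in-shuffle:
1 → 2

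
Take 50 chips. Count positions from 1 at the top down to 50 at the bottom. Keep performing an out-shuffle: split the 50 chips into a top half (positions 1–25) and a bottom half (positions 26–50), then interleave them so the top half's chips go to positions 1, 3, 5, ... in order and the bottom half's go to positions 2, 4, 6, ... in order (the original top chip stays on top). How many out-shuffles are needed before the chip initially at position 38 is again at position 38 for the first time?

21

Follow position 38 under repeated out-shuffles:
38 → 26 → 2 → 3 → 5 → 9 → 17 → 33 → ... → 38 (length 21)
It first returns after 21 out-shuffles.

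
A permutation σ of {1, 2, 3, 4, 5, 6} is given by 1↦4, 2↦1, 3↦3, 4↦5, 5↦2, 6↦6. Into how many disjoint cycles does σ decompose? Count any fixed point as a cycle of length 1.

Cycle decomposition: (1 4 5 2) (3) (6).
3 cycles.

3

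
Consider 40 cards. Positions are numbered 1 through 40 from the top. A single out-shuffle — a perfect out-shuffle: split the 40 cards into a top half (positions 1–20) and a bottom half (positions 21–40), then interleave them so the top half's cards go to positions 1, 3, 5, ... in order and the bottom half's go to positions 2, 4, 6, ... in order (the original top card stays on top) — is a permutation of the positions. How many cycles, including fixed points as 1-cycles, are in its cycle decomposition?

Trace each unvisited position around until it returns:
(1) (2 3 5 9 17 33 ... len 12) (4 7 13 25 10 19 ... len 12) (8 15 29 18 35 30 ... len 12) (14 27) (40)
6 cycles in total.

6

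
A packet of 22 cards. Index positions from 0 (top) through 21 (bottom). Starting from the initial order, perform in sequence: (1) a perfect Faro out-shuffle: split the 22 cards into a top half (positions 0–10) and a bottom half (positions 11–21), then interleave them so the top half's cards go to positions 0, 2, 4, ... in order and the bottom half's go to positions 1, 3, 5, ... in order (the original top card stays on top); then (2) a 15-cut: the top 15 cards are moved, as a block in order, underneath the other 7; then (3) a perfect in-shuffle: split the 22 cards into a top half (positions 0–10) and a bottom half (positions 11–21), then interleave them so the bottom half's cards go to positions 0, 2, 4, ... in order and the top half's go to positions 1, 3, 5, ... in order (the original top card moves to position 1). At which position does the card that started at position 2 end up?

Track the card from position 2 forward through each operation:
  after op 1 (out-shuffle): 2 → 4
  after op 2 (cut 15): 4 → 11
  after op 3 (in-shuffle): 11 → 0

0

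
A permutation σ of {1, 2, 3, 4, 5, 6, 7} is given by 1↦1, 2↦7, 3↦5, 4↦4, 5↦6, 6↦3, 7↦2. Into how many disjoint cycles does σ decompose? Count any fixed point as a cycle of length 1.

Cycle decomposition: (1) (2 7) (3 5 6) (4).
4 cycles.

4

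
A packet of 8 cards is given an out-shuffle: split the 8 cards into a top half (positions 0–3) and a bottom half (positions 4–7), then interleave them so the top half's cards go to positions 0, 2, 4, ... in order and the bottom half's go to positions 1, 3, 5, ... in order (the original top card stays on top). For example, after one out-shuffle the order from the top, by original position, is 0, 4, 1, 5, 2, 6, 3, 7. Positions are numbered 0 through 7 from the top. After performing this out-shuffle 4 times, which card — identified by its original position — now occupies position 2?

1

Work backwards from position 2, undoing one out-shuffle at a time:
2 ← 1 ← 4 ← 2 ← 1
So the card now at position 2 started at position 1.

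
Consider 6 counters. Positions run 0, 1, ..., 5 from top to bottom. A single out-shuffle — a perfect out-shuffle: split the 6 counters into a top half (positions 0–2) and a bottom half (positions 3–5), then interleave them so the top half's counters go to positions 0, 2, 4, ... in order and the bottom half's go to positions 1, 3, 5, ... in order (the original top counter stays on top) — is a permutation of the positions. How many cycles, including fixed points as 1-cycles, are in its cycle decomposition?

Trace each unvisited position around until it returns:
(0) (1 2 4 3) (5)
3 cycles in total.

3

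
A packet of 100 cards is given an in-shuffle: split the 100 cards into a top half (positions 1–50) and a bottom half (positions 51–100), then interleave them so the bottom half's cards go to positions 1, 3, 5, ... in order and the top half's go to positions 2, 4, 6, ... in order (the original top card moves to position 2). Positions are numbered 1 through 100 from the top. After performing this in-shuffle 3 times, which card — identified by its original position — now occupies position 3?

13

Work backwards from position 3, undoing one in-shuffle at a time:
3 ← 52 ← 26 ← 13
So the card now at position 3 started at position 13.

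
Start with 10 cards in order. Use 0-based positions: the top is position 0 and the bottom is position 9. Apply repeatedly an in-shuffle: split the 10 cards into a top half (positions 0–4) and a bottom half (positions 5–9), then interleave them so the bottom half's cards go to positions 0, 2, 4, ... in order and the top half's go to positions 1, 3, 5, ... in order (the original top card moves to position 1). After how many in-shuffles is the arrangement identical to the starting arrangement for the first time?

The in-shuffle permutes the 10 positions with cycle lengths [10].
Every card is home exactly when every cycle has completed a whole number of laps, i.e. after lcm(10) = 10 in-shuffles.

10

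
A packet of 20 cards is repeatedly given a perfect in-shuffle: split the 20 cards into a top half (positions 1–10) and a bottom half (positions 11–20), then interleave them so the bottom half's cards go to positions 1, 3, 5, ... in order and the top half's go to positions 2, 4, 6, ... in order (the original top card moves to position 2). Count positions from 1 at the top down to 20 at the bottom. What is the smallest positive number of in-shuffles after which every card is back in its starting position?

The in-shuffle permutes the 20 positions with cycle lengths [2, 3, 3, 6, 6].
Every card is home exactly when every cycle has completed a whole number of laps, i.e. after lcm(2, 3, 6) = 6 in-shuffles.

6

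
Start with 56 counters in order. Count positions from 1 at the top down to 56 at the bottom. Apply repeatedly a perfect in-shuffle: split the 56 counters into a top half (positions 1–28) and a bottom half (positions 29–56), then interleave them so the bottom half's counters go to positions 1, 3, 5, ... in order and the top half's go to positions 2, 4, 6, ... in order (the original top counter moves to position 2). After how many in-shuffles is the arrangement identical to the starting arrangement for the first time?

The in-shuffle permutes the 56 positions with cycle lengths [2, 18, 18, 18].
Every counter is home exactly when every cycle has completed a whole number of laps, i.e. after lcm(2, 18) = 18 in-shuffles.

18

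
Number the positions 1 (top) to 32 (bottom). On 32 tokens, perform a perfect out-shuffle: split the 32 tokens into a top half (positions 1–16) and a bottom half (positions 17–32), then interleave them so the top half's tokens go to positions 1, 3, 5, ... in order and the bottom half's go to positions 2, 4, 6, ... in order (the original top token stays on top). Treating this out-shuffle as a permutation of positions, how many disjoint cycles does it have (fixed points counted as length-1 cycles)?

Trace each unvisited position around until it returns:
(1) (2 3 5 9 17) (4 7 13 25 18) (6 11 21 10 19) (8 15 29 26 20) (12 23 14 27 22) (16 31 30 28 24) (32)
8 cycles in total.

8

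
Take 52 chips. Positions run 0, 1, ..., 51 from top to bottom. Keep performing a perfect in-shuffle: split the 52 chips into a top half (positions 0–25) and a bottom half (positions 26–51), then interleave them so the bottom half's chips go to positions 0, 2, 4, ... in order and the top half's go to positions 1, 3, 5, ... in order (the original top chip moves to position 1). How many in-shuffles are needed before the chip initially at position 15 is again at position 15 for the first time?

Follow position 15 under repeated in-shuffles:
15 → 31 → 10 → 21 → 43 → 34 → 16 → 33 → ... → 15 (length 52)
It first returns after 52 in-shuffles.

52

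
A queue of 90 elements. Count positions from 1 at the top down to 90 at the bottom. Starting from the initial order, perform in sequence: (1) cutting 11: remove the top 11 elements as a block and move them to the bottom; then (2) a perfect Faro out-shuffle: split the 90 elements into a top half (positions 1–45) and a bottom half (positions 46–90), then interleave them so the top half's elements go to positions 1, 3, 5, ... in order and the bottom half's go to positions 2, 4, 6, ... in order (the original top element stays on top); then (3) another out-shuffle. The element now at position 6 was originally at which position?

80

Undo the operations in reverse order, starting from position 6:
  undo op 3 (out-shuffle, from bottom half): 6 ← 48
  undo op 2 (out-shuffle, from bottom half): 48 ← 69
  undo op 1 (cut 11): 69 ← 80
So the element at position 6 came from original position 80.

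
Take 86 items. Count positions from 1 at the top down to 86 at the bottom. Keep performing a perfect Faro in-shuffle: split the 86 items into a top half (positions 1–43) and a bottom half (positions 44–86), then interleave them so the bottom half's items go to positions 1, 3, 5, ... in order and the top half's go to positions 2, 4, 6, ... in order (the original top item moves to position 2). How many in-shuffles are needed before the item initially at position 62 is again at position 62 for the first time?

28

Follow position 62 under repeated in-shuffles:
62 → 37 → 74 → 61 → 35 → 70 → 53 → 19 → ... → 62 (length 28)
It first returns after 28 in-shuffles.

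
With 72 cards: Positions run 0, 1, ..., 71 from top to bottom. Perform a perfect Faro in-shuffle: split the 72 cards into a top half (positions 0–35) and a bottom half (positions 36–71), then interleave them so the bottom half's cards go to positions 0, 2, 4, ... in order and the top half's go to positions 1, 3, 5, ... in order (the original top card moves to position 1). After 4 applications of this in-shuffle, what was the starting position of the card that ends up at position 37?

Work backwards from position 37, undoing one in-shuffle at a time:
37 ← 18 ← 45 ← 22 ← 47
So the card now at position 37 started at position 47.

47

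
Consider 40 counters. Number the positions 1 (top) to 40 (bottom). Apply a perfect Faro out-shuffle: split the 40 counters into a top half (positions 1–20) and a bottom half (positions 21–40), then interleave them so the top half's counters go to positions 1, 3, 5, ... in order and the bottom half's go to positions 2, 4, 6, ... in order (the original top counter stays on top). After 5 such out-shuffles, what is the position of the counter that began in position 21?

17

Track the counter's position through each out-shuffle:
21 → 2 → 3 → 5 → 9 → 17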